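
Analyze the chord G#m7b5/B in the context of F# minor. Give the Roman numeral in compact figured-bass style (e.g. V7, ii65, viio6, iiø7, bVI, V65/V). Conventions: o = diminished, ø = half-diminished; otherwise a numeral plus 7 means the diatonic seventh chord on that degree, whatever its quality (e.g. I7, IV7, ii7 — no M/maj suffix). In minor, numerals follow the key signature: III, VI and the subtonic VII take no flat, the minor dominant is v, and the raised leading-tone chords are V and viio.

iiø65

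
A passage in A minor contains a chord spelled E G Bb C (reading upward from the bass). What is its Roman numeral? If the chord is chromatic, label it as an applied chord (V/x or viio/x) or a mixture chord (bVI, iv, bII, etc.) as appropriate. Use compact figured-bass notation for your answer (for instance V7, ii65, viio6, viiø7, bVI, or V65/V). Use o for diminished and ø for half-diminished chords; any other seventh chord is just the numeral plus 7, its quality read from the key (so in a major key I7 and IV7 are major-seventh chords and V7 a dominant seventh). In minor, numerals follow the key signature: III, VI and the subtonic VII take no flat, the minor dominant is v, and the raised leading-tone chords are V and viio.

The pitches C-E-G-Bb form a dominant seventh chord rooted on C.
C is not a diatonic chord root with this quality in A minor, but it lies a perfect fifth above F (VI), so the chord functions as an applied dominant of VI.
With E in the bass the chord is in first inversion, so the figured bass is 65.

V65/VI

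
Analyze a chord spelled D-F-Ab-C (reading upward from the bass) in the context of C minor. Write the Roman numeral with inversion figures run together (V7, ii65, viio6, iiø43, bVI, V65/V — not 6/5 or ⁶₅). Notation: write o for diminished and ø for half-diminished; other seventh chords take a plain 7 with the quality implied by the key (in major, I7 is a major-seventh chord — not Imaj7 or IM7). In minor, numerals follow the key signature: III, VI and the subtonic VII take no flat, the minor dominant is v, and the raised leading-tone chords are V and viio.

Stacked in thirds the chord is D-F-Ab-C: a half-diminished seventh chord on D.
D is scale degree 2 in C minor, and a half-diminished seventh chord on that degree is written iiø7.

iiø7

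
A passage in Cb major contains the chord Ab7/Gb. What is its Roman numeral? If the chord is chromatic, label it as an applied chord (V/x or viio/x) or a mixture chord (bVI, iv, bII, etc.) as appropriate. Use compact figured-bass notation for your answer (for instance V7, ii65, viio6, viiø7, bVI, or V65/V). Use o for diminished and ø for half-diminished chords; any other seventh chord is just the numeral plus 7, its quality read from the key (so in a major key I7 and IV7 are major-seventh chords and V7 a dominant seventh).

The pitches Ab-C-Eb-Gb form a dominant seventh chord rooted on Ab.
Ab is not a diatonic chord root with this quality in Cb major, but it lies a perfect fifth above Db (ii), so the chord functions as an applied dominant of ii.
With Gb in the bass the chord is in third inversion, so the figured bass is 42.

V42/ii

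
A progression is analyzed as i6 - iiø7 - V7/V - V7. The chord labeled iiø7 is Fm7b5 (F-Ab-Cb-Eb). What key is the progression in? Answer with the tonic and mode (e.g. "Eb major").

Eb minor

The chord Fm7b5 is a half-diminished seventh chord rooted on F; its label is iiø7.
If F is scale degree 2 and the mode makes that degree carry a half-diminished seventh chord, the tonic is Eb and the mode is minor.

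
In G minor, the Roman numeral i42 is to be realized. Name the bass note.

F

i in G minor has root G; the chord is G-Bb-D-F.
The figure 42 means third inversion — the seventh is in the bass.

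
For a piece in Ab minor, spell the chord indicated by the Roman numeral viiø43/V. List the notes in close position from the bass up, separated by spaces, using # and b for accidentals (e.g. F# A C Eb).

Ab C D F

The slash marks an applied leading-tone chord: viio of V. In Ab minor, V is Eb, so the leading tone to it is D, a half step below.
Building a half-diminished seventh chord on D gives D-F-Ab-C.
With the 43 figure the chord is in second inversion; from the bass Ab upward in close position it reads Ab-C-D-F.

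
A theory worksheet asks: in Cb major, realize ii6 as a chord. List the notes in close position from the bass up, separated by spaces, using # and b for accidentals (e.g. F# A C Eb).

Fb Ab Db

The numeral's case and figure indicate a minor triad. In Cb major its root, the second degree, is Db.
That chord is spelled Db-Fb-Ab.
With the 6 figure the chord is in first inversion; from the bass Fb upward in close position it reads Fb-Ab-Db.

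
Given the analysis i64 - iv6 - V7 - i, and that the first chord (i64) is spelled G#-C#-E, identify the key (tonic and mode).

i64 is given as G#-C#-E — a minor triad with root C#.
If C# is scale degree 1 and the mode makes that degree carry a minor triad, the tonic is C# and the mode is minor.

C# minor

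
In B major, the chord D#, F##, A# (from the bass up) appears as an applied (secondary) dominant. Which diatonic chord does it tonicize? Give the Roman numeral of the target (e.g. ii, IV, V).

The chord is a major triad on D#.
A dominant resolves down a perfect fifth: D# → G#. In B major, G# is scale degree 6, i.e. vi.

vi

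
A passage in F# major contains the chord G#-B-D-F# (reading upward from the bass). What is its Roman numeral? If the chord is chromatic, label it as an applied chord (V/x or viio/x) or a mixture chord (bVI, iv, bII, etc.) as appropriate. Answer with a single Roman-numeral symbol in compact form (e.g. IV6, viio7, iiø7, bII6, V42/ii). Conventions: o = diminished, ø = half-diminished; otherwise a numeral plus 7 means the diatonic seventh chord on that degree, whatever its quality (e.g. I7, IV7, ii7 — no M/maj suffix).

iiø7

Stacked in thirds the chord is G#-B-D-F#: a half-diminished seventh chord on G#.
G# is the second degree of F# major. This is the half-diminished supertonic seventh, borrowed from the parallel minor.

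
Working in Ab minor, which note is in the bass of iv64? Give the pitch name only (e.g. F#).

iv in Ab minor has root Db; the chord is Db-Fb-Ab.
The figure 64 means second inversion — the fifth is in the bass.

Ab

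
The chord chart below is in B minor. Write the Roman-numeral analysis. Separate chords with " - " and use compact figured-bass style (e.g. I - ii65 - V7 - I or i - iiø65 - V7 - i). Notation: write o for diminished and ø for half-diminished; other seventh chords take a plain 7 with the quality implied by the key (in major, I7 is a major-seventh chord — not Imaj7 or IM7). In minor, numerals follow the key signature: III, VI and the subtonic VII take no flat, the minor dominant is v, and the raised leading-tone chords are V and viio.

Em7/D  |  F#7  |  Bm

iv42 - V7 - i

Em7/D has root E, degree 4 in B minor, so iv42.
F#7: dominant seventh chord on F# = scale degree 5 → V7.
Bm has root B, degree 1 in B minor, so i.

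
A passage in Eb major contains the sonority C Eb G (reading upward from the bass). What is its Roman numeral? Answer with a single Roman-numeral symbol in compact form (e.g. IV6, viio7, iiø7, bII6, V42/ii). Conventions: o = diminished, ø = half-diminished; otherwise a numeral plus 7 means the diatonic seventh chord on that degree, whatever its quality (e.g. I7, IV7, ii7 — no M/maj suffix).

Stacked in thirds the chord is C-Eb-G: a minor triad on C.
C is scale degree 6 in Eb major, and a minor triad on that degree is written vi.

vi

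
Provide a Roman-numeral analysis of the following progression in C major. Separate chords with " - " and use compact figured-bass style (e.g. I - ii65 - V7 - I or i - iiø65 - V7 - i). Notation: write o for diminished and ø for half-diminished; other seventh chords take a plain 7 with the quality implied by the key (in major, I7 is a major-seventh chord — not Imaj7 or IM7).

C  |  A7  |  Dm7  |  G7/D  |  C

I - V7/ii - ii7 - V43 - I

C: root C is the tonic; major triad there is I.
A7 is the secondary dominant of ii (dominant seventh chord on A): V7/ii.
Dm7 has root D, degree 2 in C major, so ii7.
G7/D: root G is the dominant; dominant seventh chord there is V43.
C has root C, degree 1 in C major, so I.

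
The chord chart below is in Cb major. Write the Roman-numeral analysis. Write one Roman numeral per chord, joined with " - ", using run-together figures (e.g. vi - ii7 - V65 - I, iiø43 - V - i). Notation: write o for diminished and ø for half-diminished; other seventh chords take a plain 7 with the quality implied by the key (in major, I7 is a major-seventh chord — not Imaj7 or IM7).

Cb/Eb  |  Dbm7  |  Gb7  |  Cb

I6 - ii7 - V7 - I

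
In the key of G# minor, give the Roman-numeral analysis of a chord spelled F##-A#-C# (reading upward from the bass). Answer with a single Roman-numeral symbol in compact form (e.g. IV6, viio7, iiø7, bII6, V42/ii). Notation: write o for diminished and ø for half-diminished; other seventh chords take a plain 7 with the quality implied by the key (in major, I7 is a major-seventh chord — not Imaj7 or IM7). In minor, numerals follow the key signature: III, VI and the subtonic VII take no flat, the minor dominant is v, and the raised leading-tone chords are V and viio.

viio

Stacked in thirds the chord is F##-A#-C#: a diminished triad on F##.
F## is scale degree 7 in G# minor, and a diminished triad on that degree is written viio.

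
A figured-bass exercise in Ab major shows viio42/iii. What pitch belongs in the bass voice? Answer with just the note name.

Ab

The applied chord viio42/iii is rooted on B: B-D-F-Ab.
The figure 42 means third inversion — the seventh is in the bass.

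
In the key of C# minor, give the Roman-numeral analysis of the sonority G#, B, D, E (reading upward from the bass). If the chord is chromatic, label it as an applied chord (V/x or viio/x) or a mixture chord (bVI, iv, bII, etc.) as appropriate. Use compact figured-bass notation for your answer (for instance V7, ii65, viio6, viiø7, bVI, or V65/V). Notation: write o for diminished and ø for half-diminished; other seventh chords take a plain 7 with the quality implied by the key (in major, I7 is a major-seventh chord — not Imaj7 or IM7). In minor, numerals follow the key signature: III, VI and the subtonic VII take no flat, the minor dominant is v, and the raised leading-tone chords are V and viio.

V65/VI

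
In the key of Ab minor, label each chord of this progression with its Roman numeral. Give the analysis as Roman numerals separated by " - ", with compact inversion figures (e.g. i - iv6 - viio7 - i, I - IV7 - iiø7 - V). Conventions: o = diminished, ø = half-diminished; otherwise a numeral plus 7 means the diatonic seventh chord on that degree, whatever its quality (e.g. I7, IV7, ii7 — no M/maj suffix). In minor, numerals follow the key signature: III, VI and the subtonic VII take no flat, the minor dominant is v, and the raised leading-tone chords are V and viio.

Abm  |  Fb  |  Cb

i - VI - III

Abm: minor triad on Ab = scale degree 1 → i.
Fb has root Fb, degree 6 in Ab minor, so VI.
Cb: major triad on Cb = scale degree 3 → III.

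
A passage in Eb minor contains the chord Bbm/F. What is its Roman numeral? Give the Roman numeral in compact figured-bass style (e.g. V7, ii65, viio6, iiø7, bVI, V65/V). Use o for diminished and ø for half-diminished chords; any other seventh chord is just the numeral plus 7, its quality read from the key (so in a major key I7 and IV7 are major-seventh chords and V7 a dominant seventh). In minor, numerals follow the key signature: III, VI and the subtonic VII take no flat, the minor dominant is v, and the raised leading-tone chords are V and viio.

v64

Stacked in thirds the chord is Bb-Db-F: a minor triad on Bb.
In Eb minor, Bb is the dominant; the diatonic minor triad there is v.
With F in the bass the chord is in second inversion, so the figured bass is 64.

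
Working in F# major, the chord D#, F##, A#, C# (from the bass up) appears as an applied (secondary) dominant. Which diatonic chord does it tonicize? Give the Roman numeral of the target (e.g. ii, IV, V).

The chord is a dominant seventh chord on D#.
A dominant resolves down a perfect fifth: D# → G#. In F# major, G# is scale degree 2, i.e. ii.

ii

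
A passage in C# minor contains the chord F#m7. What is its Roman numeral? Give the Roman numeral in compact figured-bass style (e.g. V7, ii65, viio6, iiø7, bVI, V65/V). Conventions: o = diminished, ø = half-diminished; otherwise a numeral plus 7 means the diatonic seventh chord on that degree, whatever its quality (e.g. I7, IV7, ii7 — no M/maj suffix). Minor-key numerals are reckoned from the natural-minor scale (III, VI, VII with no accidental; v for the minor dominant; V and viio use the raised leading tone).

The pitches F#-A-C#-E form a minor seventh chord rooted on F#.
In C# minor, F# is the subdominant; the diatonic minor seventh chord there is iv7.

iv7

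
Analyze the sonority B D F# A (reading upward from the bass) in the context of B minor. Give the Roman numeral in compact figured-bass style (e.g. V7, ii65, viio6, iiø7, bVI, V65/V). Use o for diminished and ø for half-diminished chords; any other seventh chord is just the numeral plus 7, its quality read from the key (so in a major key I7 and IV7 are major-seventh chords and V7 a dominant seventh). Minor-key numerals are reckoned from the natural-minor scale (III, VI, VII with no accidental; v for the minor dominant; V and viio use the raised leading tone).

i7

Stacked in thirds the chord is B-D-F#-A: a minor seventh chord on B.
In B minor, B is the tonic; the diatonic minor seventh chord there is i7.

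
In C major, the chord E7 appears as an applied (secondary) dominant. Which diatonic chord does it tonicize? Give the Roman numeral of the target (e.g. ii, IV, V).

vi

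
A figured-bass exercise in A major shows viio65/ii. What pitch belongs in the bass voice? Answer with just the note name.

The applied chord viio65/ii is rooted on A#: A#-C#-E-G.
The figure 65 means first inversion — the third is in the bass.

C#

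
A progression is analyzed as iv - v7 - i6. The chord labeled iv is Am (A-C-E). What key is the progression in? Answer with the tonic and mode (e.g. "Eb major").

E minor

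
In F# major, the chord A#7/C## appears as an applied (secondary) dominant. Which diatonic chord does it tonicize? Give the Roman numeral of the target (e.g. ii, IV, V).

The chord is a dominant seventh chord on A#.
A dominant resolves down a perfect fifth: A# → D#. In F# major, D# is scale degree 6, i.e. vi.

vi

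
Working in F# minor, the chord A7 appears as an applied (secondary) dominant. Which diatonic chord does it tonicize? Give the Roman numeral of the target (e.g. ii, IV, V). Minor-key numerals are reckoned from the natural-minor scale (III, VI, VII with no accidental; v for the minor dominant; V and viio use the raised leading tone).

VI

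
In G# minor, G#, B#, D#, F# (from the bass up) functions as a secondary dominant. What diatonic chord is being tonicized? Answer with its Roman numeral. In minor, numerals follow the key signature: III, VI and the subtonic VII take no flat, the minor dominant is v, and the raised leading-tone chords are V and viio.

iv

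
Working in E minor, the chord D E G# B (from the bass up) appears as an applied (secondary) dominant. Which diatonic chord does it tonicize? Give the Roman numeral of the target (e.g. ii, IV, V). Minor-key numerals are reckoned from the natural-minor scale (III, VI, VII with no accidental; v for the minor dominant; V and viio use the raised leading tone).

The chord is a dominant seventh chord on E.
A dominant resolves down a perfect fifth: E → A. In E minor, A is scale degree 4, i.e. iv.

iv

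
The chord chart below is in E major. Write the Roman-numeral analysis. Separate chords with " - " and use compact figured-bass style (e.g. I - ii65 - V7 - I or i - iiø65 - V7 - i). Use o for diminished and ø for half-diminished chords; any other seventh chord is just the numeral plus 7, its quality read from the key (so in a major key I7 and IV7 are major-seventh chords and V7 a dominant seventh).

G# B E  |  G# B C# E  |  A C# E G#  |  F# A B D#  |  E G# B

I6 - vi43 - IV7 - V43 - I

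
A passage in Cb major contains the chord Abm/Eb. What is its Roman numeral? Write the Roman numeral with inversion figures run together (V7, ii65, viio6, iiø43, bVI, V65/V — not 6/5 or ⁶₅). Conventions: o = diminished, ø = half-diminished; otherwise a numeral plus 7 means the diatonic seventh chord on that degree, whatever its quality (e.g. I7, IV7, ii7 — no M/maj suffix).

The pitches Ab-Cb-Eb form a minor triad rooted on Ab.
Ab is scale degree 6 in Cb major, and a minor triad on that degree is written vi.
With Eb in the bass the chord is in second inversion, so the figured bass is 64.

vi64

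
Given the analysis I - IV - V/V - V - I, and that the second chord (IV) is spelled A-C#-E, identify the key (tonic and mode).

IV is given as A-C#-E — a major triad with root A.
If A is scale degree 4 and the mode makes that degree carry a major triad, the tonic is E and the mode is major.

E major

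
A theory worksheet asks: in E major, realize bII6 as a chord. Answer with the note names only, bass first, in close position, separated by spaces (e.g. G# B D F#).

A C F

Scale degree 2 in E major is F#; lowering it a half step gives F. bII6 is the Neapolitan sixth — a major triad on the lowered second degree, here in its customary first inversion.
So the chord is F-A-C.
With the 6 figure the chord is in first inversion; from the bass A upward in close position it reads A-C-F.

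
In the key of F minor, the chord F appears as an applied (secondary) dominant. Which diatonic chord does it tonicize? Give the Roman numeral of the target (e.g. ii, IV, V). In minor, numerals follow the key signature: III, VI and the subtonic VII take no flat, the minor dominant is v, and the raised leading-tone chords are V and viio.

iv

The chord is a major triad on F.
A dominant resolves down a perfect fifth: F → Bb. In F minor, Bb is scale degree 4, i.e. iv.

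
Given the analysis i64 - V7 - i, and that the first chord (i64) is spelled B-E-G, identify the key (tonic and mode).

i64 is given as B-E-G — a minor triad with root E.
If E is scale degree 1 and the mode makes that degree carry a minor triad, the tonic is E and the mode is minor.

E minor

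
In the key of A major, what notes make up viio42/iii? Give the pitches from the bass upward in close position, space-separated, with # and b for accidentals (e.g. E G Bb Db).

A B# D# F#

viio42/iii is a secondary leading-tone chord. The target iii is C# in A major; the applied chord is rooted a semitone below, on B#.
Building a fully diminished seventh chord on B# gives B#-D#-F#-A.
With the 42 figure the chord is in third inversion; from the bass A upward in close position it reads A-B#-D#-F#.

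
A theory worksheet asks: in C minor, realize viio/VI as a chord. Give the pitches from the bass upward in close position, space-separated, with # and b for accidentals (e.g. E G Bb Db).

viio/VI is a secondary leading-tone chord. The target VI is Ab in C minor; the applied chord is rooted a semitone below, on G.
Building a diminished triad on G gives G-Bb-Db.

G Bb Db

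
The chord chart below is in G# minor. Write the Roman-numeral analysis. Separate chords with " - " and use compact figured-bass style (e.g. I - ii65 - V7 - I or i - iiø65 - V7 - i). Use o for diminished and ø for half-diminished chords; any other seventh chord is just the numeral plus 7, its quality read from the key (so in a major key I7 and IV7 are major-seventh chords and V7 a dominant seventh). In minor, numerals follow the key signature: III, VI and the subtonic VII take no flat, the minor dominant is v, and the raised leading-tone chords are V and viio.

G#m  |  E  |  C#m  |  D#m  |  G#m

i - VI - iv - v - i

G#m: root G# is the tonic; minor triad there is i.
E has root E, degree 6 in G# minor, so VI.
C#m has root C#, degree 4 in G# minor, so iv.
D#m has root D#, degree 5 in G# minor, so v.
G#m: root G# is the tonic; minor triad there is i.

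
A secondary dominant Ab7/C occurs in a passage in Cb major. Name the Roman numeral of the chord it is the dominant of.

ii

The chord is a dominant seventh chord on Ab.
A dominant resolves down a perfect fifth: Ab → Db. In Cb major, Db is scale degree 2, i.e. ii.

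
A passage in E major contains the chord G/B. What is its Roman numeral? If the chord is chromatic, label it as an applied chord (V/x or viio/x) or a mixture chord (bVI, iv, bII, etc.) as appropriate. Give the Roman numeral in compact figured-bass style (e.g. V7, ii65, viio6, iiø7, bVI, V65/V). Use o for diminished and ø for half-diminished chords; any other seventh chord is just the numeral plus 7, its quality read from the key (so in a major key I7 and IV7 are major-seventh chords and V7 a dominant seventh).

The pitches G-B-D form a major triad rooted on G.
G is the lowered third degree of E major (diatonic 3 would be G#). This is a major triad on the lowered third degree, borrowed from the parallel minor.
With B in the bass the chord is in first inversion, so the figured bass is 6.

bIII6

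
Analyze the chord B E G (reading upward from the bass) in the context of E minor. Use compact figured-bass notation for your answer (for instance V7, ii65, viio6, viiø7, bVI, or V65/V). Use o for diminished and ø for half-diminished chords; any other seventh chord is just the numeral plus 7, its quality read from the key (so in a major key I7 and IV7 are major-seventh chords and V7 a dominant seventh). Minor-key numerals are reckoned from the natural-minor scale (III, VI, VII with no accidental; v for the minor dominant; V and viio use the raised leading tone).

Stacked in thirds the chord is E-G-B: a minor triad on E.
E is scale degree 1 in E minor, and a minor triad on that degree is written i.
With B in the bass the chord is in second inversion, so the figured bass is 64.

i64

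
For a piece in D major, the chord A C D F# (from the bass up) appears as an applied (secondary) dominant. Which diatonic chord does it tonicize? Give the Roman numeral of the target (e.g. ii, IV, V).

The chord is a dominant seventh chord on D.
A dominant resolves down a perfect fifth: D → G. In D major, G is scale degree 4, i.e. IV.

IV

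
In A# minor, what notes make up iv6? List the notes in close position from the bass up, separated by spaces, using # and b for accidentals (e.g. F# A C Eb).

F# A# D#

The numeral's case and figure indicate a minor triad. In A# minor its root, scale degree 4, is D#.
Stacking thirds from D# gives D#-F#-A#.
The figured bass 6 indicates first inversion, placing the third (F#) in the bass: F#-A#-D#.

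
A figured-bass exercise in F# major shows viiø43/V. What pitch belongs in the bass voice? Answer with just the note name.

F#

The applied chord viiø43/V is rooted on B#: B#-D#-F#-A#.
The figure 43 means second inversion — the fifth is in the bass.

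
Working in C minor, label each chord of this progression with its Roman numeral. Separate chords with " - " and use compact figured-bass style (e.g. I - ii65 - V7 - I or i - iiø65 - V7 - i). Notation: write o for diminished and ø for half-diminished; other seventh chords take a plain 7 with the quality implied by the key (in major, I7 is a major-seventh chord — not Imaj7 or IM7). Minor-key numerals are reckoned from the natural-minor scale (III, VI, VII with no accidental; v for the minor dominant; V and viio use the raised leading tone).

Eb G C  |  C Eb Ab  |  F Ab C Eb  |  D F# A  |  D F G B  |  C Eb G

i6 - VI6 - iv7 - V/V - V43 - i

Eb-G-C: minor triad on C = scale degree 1 → i6.
C-Eb-Ab: root Ab is the submediant; major triad there is VI6.
F-Ab-C-Eb has root F, degree 4 in C minor, so iv7.
D-F#-A: chromatic; D is V of V, so V/V.
D-F-G-B: dominant seventh chord on G = scale degree 5 → V43.
C-Eb-G: minor triad on C = scale degree 1 → i.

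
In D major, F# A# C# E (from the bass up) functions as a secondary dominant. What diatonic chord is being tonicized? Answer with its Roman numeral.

The chord is a dominant seventh chord on F#.
A dominant resolves down a perfect fifth: F# → B. In D major, B is scale degree 6, i.e. vi.

vi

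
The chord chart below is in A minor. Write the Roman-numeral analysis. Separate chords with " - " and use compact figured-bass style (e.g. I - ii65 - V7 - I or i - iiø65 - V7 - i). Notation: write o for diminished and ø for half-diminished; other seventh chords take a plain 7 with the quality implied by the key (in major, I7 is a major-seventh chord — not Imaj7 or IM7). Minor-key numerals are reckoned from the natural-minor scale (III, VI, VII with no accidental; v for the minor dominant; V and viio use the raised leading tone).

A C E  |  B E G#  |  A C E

A-C-E has root A, degree 1 in A minor, so i.
B-E-G#: major triad on E = scale degree 5 → V64.
A-C-E: root A is the tonic; minor triad there is i.

i - V64 - i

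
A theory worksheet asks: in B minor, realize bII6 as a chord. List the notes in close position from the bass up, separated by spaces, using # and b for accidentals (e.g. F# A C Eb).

E G C

bII6 is the Neapolitan sixth — a major triad on the lowered second degree, here in its customary first inversion. In B minor that root is C.
So the chord is C-E-G.
With the 6 figure the chord is in first inversion; from the bass E upward in close position it reads E-G-C.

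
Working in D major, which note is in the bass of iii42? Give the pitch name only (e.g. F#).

iii in D major has root F#; the chord is F#-A-C#-E.
The figure 42 means third inversion — the seventh is in the bass.

E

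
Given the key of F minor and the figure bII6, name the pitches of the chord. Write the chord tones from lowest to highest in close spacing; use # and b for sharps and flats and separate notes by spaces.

Bb Db Gb

bII6 is the Neapolitan sixth — a major triad on the lowered second degree, here in its customary first inversion. In F minor that root is Gb.
So the chord is Gb-Bb-Db.
The figured bass 6 indicates first inversion, placing the third (Bb) in the bass: Bb-Db-Gb.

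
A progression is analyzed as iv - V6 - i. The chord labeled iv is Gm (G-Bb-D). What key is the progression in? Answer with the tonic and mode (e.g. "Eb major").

D minor

The chord Gm is a minor triad rooted on G; its label is iv.
If G is scale degree 4 and the mode makes that degree carry a minor triad, the tonic is D and the mode is minor.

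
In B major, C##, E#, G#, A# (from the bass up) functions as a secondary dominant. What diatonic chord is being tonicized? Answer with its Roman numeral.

The chord is a dominant seventh chord on A#.
A dominant resolves down a perfect fifth: A# → D#. In B major, D# is scale degree 3, i.e. iii.

iii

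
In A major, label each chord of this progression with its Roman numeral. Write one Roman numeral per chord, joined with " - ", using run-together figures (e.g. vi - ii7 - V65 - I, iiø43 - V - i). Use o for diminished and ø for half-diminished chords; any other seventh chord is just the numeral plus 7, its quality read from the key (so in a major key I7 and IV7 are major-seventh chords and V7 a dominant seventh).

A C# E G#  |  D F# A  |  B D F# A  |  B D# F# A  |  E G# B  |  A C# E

A-C#-E-G# has root A, degree 1 in A major, so I7.
D-F#-A: major triad on D = scale degree 4 → IV.
B-D-F#-A: minor seventh chord on B = scale degree 2 → ii7.
B-D#-F#-A: chromatic; B is V of V, so V7/V.
E-G#-B has root E, degree 5 in A major, so V.
A-C#-E: root A is the tonic; major triad there is I.

I7 - IV - ii7 - V7/V - V - I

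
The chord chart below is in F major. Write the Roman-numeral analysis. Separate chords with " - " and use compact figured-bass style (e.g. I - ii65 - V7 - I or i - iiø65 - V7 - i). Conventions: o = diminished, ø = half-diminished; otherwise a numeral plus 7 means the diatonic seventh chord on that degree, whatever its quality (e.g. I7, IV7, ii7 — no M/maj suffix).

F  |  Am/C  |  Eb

I - iii6 - bVII

F: major triad on F = scale degree 1 → I.
Am/C has root A, degree 3 in F major, so iii6.
Eb: major triad on Eb — chromatic; bVII (borrowed from the parallel minor).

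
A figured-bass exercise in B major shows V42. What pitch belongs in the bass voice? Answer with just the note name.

E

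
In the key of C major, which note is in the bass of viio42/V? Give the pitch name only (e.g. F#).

Eb

The applied chord viio42/V is rooted on F#: F#-A-C-Eb.
The figure 42 means third inversion — the seventh is in the bass.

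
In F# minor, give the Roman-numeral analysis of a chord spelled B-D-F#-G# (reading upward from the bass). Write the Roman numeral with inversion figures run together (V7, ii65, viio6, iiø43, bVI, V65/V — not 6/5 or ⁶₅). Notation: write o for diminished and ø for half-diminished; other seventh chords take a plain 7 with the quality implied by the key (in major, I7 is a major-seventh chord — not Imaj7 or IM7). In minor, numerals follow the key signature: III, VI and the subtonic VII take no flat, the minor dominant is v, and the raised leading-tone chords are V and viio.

iiø65

The pitches G#-B-D-F# form a half-diminished seventh chord rooted on G#.
In F# minor, G# is the supertonic; the diatonic half-diminished seventh chord there is iiø7.
With B in the bass the chord is in first inversion, so the figured bass is 65.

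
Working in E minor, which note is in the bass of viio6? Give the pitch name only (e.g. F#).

viio in E minor has root D#; the chord is D#-F#-A.
The figure 6 means first inversion — the third is in the bass.

F#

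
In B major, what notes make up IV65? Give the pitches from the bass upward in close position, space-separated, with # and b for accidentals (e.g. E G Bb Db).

In B major, scale degree 4 is E, and the diatonic chord built there is a major seventh chord.
Stacking thirds from E gives E-G#-B-D#.
With the 65 figure the chord is in first inversion; from the bass G# upward in close position it reads G#-B-D#-E.

G# B D# E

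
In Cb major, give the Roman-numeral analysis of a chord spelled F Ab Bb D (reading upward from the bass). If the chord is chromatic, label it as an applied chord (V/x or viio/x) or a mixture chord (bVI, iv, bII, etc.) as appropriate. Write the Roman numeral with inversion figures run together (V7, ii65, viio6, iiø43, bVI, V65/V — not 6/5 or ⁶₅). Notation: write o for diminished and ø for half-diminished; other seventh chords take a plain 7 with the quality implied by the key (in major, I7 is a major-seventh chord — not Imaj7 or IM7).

V43/iii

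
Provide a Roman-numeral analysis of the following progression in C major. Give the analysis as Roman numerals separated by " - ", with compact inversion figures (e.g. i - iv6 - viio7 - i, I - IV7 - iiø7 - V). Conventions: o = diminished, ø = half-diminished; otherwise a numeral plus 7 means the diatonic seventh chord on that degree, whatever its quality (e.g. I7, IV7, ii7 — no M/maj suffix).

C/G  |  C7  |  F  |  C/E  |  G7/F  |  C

I64 - V7/IV - IV - I6 - V42 - I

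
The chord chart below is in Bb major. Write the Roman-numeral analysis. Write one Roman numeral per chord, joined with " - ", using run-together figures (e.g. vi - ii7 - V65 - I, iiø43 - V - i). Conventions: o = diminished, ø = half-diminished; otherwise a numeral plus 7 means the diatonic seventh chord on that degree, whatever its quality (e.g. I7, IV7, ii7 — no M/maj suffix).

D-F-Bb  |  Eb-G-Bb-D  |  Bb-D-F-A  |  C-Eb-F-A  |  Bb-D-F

I6 - IV7 - I7 - V43 - I

D-F-Bb has root Bb, degree 1 in Bb major, so I6.
Eb-G-Bb-D: major seventh chord on Eb = scale degree 4 → IV7.
Bb-D-F-A has root Bb, degree 1 in Bb major, so I7.
C-Eb-F-A: root F is the dominant; dominant seventh chord there is V43.
Bb-D-F has root Bb, degree 1 in Bb major, so I.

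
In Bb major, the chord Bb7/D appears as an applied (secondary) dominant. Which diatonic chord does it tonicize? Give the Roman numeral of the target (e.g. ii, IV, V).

IV

The chord is a dominant seventh chord on Bb.
A dominant resolves down a perfect fifth: Bb → Eb. In Bb major, Eb is scale degree 4, i.e. IV.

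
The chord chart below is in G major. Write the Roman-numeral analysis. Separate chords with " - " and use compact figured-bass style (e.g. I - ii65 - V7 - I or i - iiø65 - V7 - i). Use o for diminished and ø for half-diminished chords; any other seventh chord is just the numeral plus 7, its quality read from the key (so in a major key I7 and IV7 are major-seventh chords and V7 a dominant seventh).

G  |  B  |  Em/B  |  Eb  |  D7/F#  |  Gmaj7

I - V/vi - vi64 - bVI - V65 - I7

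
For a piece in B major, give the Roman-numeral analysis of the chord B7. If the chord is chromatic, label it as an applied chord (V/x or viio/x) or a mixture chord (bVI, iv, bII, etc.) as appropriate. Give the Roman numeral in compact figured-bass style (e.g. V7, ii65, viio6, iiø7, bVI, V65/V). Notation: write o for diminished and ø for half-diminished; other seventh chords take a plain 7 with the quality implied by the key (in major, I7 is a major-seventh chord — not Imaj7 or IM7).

The pitches B-D#-F#-A form a dominant seventh chord rooted on B.
B is not a diatonic chord root with this quality in B major, but it lies a perfect fifth above E (IV), so the chord functions as an applied dominant of IV.

V7/IV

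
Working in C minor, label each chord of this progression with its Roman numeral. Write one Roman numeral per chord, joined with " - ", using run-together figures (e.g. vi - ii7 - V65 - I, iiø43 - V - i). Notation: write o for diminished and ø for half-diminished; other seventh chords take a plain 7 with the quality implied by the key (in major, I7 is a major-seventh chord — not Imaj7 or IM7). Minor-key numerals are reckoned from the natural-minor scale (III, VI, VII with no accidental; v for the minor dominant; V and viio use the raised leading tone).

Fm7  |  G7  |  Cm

Fm7: minor seventh chord on F = scale degree 4 → iv7.
G7: root G is the dominant; dominant seventh chord there is V7.
Cm: minor triad on C = scale degree 1 → i.

iv7 - V7 - i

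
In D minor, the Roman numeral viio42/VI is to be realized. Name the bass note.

Gb

The applied chord viio42/VI is rooted on A: A-C-Eb-Gb.
The figure 42 means third inversion — the seventh is in the bass.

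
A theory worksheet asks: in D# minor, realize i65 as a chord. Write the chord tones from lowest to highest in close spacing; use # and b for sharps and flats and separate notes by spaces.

In D# minor, scale degree 1 is D#, and the diatonic chord built there is a minor seventh chord.
That chord is spelled D#-F#-A#-C#.
With the 65 figure the chord is in first inversion; from the bass F# upward in close position it reads F#-A#-C#-D#.

F# A# C# D#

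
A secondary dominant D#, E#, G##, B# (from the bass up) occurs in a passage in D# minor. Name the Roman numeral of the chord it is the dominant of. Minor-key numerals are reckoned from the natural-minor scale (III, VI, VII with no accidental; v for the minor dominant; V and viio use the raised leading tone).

The chord is a dominant seventh chord on E#.
A dominant resolves down a perfect fifth: E# → A#. In D# minor, A# is scale degree 5, i.e. V.

V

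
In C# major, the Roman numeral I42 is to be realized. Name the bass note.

B#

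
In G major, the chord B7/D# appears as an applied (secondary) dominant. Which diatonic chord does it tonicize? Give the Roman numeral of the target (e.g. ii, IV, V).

The chord is a dominant seventh chord on B.
A dominant resolves down a perfect fifth: B → E. In G major, E is scale degree 6, i.e. vi.

vi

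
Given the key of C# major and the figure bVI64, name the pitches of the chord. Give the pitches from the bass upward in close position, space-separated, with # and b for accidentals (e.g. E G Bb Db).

E A C#

Scale degree 6 in C# major is A#; lowering it a half step gives A. bVI64 is a major triad on the lowered sixth degree, borrowed from the parallel minor.
So the chord is A-C#-E.
The figured bass 64 indicates second inversion, placing the fifth (E) in the bass: E-A-C#.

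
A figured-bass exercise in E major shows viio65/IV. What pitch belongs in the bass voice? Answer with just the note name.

B

The applied chord viio65/IV is rooted on G#: G#-B-D-F.
The figure 65 means first inversion — the third is in the bass.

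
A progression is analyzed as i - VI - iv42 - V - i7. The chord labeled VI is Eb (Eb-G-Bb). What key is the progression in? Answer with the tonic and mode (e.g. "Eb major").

G minor

The chord Eb is a major triad rooted on Eb; its label is VI.
Counting down 5 scale steps from Eb places the tonic on G; a major triad on degree 6 is diatonic only in minor.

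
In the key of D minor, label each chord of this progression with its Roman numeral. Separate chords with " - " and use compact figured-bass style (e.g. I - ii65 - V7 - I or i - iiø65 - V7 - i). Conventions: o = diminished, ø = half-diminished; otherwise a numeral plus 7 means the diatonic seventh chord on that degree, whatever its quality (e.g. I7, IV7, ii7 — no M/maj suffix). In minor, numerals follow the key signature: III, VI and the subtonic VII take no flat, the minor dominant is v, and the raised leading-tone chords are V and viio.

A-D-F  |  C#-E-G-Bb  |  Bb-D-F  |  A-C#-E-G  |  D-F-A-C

i64 - viio7 - VI - V7 - i7

A-D-F: minor triad on D = scale degree 1 → i64.
C#-E-G-Bb: fully diminished seventh chord on C# = scale degree 7 → viio7.
Bb-D-F: root Bb is the submediant; major triad there is VI.
A-C#-E-G: root A is the dominant; dominant seventh chord there is V7.
D-F-A-C has root D, degree 1 in D minor, so i7.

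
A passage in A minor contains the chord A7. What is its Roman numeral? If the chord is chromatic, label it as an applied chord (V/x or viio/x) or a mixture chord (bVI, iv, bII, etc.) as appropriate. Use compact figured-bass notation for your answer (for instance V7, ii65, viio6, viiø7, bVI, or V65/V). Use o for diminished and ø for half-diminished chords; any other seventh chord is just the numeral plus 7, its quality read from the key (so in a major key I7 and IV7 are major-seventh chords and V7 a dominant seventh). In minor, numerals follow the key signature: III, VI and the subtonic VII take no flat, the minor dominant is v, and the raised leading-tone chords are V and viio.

V7/iv

Stacked in thirds the chord is A-C#-E-G: a dominant seventh chord on A.
A is not a diatonic chord root with this quality in A minor, but it lies a perfect fifth above D (iv), so the chord functions as an applied dominant of iv.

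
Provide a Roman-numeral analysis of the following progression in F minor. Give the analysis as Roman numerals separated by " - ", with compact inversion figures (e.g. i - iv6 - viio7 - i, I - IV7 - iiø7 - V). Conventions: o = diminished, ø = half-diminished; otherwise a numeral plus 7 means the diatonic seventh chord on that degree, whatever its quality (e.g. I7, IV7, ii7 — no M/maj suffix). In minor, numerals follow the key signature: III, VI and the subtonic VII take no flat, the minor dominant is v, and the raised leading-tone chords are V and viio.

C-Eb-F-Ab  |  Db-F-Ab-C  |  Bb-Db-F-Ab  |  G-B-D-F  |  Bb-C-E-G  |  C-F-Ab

i43 - VI7 - iv7 - V7/V - V42 - i64

C-Eb-F-Ab has root F, degree 1 in F minor, so i43.
Db-F-Ab-C has root Db, degree 6 in F minor, so VI7.
Bb-Db-F-Ab has root Bb, degree 4 in F minor, so iv7.
G-B-D-F is the secondary dominant of V (dominant seventh chord on G): V7/V.
Bb-C-E-G: root C is the dominant; dominant seventh chord there is V42.
C-F-Ab has root F, degree 1 in F minor, so i64.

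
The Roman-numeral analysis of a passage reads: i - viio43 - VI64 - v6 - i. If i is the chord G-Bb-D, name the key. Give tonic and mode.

G minor

The anchor chord is a minor triad on G, labeled i.
If G is scale degree 1 and the mode makes that degree carry a minor triad, the tonic is G and the mode is minor.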